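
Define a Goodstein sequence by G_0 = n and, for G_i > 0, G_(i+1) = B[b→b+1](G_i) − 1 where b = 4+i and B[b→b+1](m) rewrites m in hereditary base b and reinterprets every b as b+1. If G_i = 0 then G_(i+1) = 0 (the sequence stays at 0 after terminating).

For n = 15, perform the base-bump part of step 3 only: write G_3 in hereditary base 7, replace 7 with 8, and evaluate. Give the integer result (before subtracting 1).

[0] 15 ≡ 3·4 + 3 (base 4). Lift 5: 18. −1: 17.
[1] 17 ≡ 3·5 + 2 (base 5). Lift 6: 20. −1: 19.
[2] 19 ≡ 3·6 + 1 (base 6). Lift 7: 22. −1: 21.

24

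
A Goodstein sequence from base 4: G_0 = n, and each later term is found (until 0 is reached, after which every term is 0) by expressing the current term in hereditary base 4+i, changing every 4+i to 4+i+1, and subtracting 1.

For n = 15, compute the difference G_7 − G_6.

step 0: 15 = 3·4 + 3; sub 5 for 4: 3·5 + 3; = 18; G_1 = 18−1 = 17
step 1: 17 = 3·5 + 2; sub 6 for 5: 3·6 + 2; = 20; G_2 = 20−1 = 19
step 2: 19 = 3·6 + 1; sub 7 for 6: 3·7 + 1; = 22; G_3 = 22−1 = 21
step 3: 21 = 3·7; sub 8 for 7: 3·8; = 24; G_4 = 24−1 = 23
step 4: 23 = 2·8 + 7; sub 9 for 8: 2·9 + 7; = 25; G_5 = 25−1 = 24
step 5: 24 = 2·9 + 6; sub 10 for 9: 2·10 + 6; = 26; G_6 = 26−1 = 25
step 6: 25 = 2·10 + 5; sub 11 for 10: 2·11 + 5; = 27; G_7 = 27−1 = 26

1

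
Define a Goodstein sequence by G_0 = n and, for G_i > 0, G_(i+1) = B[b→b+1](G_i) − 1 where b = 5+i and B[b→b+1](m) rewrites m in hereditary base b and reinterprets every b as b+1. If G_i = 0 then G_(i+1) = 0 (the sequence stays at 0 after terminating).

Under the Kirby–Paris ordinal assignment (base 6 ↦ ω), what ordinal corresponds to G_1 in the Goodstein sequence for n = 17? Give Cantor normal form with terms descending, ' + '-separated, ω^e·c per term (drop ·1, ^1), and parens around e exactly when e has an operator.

ω·3 + 1

17 —HB5→ 3·5 + 2 —bump→ 3·6 + 2 = 20 —(−1)→ 19
19 —HB6→ 3·6 + 1 —bump→ 3·7 + 1 = 22 —(−1)→ 21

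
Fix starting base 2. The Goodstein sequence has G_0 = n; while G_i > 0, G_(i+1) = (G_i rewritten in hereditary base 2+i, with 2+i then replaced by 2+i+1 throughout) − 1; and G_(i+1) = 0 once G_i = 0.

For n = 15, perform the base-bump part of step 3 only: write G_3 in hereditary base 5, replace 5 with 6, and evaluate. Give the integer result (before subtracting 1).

15 —HB2→ 2^(2 + 1) + 2^2 + 2 + 1 —bump→ 3^(3 + 1) + 3^3 + 3 + 1 = 112 —(−1)→ 111
111 —HB3→ 3^(3 + 1) + 3^3 + 3 —bump→ 4^(4 + 1) + 4^4 + 4 = 1284 —(−1)→ 1283
1283 —HB4→ 4^(4 + 1) + 4^4 + 3 —bump→ 5^(5 + 1) + 5^5 + 3 = 18753 —(−1)→ 18752
18752 —HB5→ 5^(5 + 1) + 5^5 + 2 —bump→ 6^(6 + 1) + 6^6 + 2 = 326594 —(−1)→ 326593

326594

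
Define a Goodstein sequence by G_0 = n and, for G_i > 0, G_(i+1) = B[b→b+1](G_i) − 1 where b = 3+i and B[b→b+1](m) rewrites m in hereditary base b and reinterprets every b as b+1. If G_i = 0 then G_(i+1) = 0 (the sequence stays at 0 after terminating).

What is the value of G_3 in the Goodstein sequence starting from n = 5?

base 3: 5 = 3 + 2; at 4: 4 + 2 = 6; next = 5
base 4: 5 = 4 + 1; at 5: 5 + 1 = 6; next = 5
base 5: 5 = 5; at 6: 6 = 6; next = 5
base 6: 5 = 5; at 7: 5 = 5; next = 4

5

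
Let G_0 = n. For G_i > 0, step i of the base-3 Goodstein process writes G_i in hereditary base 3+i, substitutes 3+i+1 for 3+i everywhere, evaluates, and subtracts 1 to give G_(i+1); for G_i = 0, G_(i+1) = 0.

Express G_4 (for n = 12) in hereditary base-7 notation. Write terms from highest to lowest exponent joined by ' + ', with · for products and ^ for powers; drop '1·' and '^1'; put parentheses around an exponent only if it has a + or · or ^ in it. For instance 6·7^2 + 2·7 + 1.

G_0=12  [base 3] 3^2 + 3  →[3↦4]→  4^2 + 4 = 20  −1 ⇒ G_1=19
G_1=19  [base 4] 4^2 + 3  →[4↦5]→  5^2 + 3 = 28  −1 ⇒ G_2=27
G_2=27  [base 5] 5^2 + 2  →[5↦6]→  6^2 + 2 = 38  −1 ⇒ G_3=37
G_3=37  [base 6] 6^2 + 1  →[6↦7]→  7^2 + 1 = 50  −1 ⇒ G_4=49
G_4=49  [base 7] 7^2  →[7↦8]→  8^2 = 64  −1 ⇒ G_5=63

7^2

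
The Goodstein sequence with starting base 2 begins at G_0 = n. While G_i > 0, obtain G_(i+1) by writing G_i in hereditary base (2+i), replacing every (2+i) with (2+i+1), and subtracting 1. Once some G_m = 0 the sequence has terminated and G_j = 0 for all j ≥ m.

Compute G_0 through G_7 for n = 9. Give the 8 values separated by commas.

G_0=9  [base 2] 2^(2 + 1) + 1  →[2↦3]→  3^(3 + 1) + 1 = 82  −1 ⇒ G_1=81
G_1=81  [base 3] 3^(3 + 1)  →[3↦4]→  4^(4 + 1) = 1024  −1 ⇒ G_2=1023
G_2=1023  [base 4] 3·4^4 + 3·4^3 + 3·4^2 + 3·4 + 3  →[4↦5]→  3·5^5 + 3·5^3 + 3·5^2 + 3·5 + 3 = 9843  −1 ⇒ G_3=9842
G_3=9842  [base 5] 3·5^5 + 3·5^3 + 3·5^2 + 3·5 + 2  →[5↦6]→  3·6^6 + 3·6^3 + 3·6^2 + 3·6 + 2 = 140744  −1 ⇒ G_4=140743
G_4=140743  [base 6] 3·6^6 + 3·6^3 + 3·6^2 + 3·6 + 1  →[6↦7]→  3·7^7 + 3·7^3 + 3·7^2 + 3·7 + 1 = 2471827  −1 ⇒ G_5=2471826
G_5=2471826  [base 7] 3·7^7 + 3·7^3 + 3·7^2 + 3·7  →[7↦8]→  3·8^8 + 3·8^3 + 3·8^2 + 3·8 = 50333400  −1 ⇒ G_6=50333399
G_6=50333399  [base 8] 3·8^8 + 3·8^3 + 3·8^2 + 2·8 + 7  →[8↦9]→  3·9^9 + 3·9^3 + 3·9^2 + 2·9 + 7 = 1162263922  −1 ⇒ G_7=1162263921

9, 81, 1023, 9842, 140743, 2471826, 50333399, 1162263921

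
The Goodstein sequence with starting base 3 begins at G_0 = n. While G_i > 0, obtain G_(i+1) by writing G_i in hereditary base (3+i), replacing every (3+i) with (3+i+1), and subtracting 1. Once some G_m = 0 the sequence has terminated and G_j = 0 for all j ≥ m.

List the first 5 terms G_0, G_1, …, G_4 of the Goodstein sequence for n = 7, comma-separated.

7, 8, 9, 9, 9

G_0=7  [base 3] 2·3 + 1  →[3↦4]→  2·4 + 1 = 9  −1 ⇒ G_1=8
G_1=8  [base 4] 2·4  →[4↦5]→  2·5 = 10  −1 ⇒ G_2=9
G_2=9  [base 5] 5 + 4  →[5↦6]→  6 + 4 = 10  −1 ⇒ G_3=9
G_3=9  [base 6] 6 + 3  →[6↦7]→  7 + 3 = 10  −1 ⇒ G_4=9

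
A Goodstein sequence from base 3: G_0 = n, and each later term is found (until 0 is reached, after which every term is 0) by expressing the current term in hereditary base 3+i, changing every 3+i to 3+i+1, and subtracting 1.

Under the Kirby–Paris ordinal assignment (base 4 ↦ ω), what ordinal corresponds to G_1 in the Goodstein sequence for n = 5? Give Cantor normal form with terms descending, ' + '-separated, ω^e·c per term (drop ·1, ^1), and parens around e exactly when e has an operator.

ω + 1

i=0: 5 = 3 + 2 (b=3); 3→4: 4 + 2 = 6; 6−1 = 5
i=1: 5 = 4 + 1 (b=4); 4→5: 5 + 1 = 6; 6−1 = 5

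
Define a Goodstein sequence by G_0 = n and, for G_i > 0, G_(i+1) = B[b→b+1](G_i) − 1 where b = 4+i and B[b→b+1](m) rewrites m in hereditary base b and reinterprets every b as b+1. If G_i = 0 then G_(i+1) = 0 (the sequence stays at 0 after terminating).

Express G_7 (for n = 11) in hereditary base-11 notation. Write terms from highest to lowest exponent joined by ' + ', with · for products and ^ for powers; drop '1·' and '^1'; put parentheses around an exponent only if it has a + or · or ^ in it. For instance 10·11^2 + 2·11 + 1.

i=0: 11 = 2·4 + 3 (b=4); 4→5: 2·5 + 3 = 13; 13−1 = 12
i=1: 12 = 2·5 + 2 (b=5); 5→6: 2·6 + 2 = 14; 14−1 = 13
i=2: 13 = 2·6 + 1 (b=6); 6→7: 2·7 + 1 = 15; 15−1 = 14
i=3: 14 = 2·7 (b=7); 7→8: 2·8 = 16; 16−1 = 15
i=4: 15 = 8 + 7 (b=8); 8→9: 9 + 7 = 16; 16−1 = 15
i=5: 15 = 9 + 6 (b=9); 9→10: 10 + 6 = 16; 16−1 = 15
i=6: 15 = 10 + 5 (b=10); 10→11: 11 + 5 = 16; 16−1 = 15
i=7: 15 = 11 + 4 (b=11); 11→12: 12 + 4 = 16; 16−1 = 15

11 + 4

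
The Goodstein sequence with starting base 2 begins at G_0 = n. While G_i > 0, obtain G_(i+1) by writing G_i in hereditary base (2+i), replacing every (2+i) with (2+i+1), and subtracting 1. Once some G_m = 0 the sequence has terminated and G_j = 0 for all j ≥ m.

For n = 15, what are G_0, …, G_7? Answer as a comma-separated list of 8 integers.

i=0: 15 = 2^(2 + 1) + 2^2 + 2 + 1 (b=2); 2→3: 3^(3 + 1) + 3^3 + 3 + 1 = 112; 112−1 = 111
i=1: 111 = 3^(3 + 1) + 3^3 + 3 (b=3); 3→4: 4^(4 + 1) + 4^4 + 4 = 1284; 1284−1 = 1283
i=2: 1283 = 4^(4 + 1) + 4^4 + 3 (b=4); 4→5: 5^(5 + 1) + 5^5 + 3 = 18753; 18753−1 = 18752
i=3: 18752 = 5^(5 + 1) + 5^5 + 2 (b=5); 5→6: 6^(6 + 1) + 6^6 + 2 = 326594; 326594−1 = 326593
i=4: 326593 = 6^(6 + 1) + 6^6 + 1 (b=6); 6→7: 7^(7 + 1) + 7^7 + 1 = 6588345; 6588345−1 = 6588344
i=5: 6588344 = 7^(7 + 1) + 7^7 (b=7); 7→8: 8^(8 + 1) + 8^8 = 150994944; 150994944−1 = 150994943
i=6: 150994943 = 8^(8 + 1) + 7·8^7 + 7·8^6 + 7·8^5 + 7·8^4 + 7·8^3 + 7·8^2 + 7·8 + 7 (b=8); 8→9: 9^(9 + 1) + 7·9^7 + 7·9^6 + 7·9^5 + 7·9^4 + 7·9^3 + 7·9^2 + 7·9 + 7 = 3524450281; 3524450281−1 = 3524450280

15, 111, 1283, 18752, 326593, 6588344, 150994943, 3524450280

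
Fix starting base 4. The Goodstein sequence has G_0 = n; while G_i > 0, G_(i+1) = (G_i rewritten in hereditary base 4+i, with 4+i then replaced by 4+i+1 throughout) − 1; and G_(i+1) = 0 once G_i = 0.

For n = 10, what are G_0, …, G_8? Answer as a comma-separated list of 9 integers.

10, 11, 12, 13, 13, 13, 13, 13, 13

G_0=10  [base 4] 2·4 + 2  →[4↦5]→  2·5 + 2 = 12  −1 ⇒ G_1=11
G_1=11  [base 5] 2·5 + 1  →[5↦6]→  2·6 + 1 = 13  −1 ⇒ G_2=12
G_2=12  [base 6] 2·6  →[6↦7]→  2·7 = 14  −1 ⇒ G_3=13
G_3=13  [base 7] 7 + 6  →[7↦8]→  8 + 6 = 14  −1 ⇒ G_4=13
G_4=13  [base 8] 8 + 5  →[8↦9]→  9 + 5 = 14  −1 ⇒ G_5=13
G_5=13  [base 9] 9 + 4  →[9↦10]→  10 + 4 = 14  −1 ⇒ G_6=13
G_6=13  [base 10] 10 + 3  →[10↦11]→  11 + 3 = 14  −1 ⇒ G_7=13
G_7=13  [base 11] 11 + 2  →[11↦12]→  12 + 2 = 14  −1 ⇒ G_8=13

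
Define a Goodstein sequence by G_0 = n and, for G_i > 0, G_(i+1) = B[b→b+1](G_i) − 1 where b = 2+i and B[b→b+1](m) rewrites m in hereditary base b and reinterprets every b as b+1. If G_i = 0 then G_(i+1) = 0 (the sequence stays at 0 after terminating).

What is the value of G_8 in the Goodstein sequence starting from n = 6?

555551

(0) 6|_2 = 2^2 + 2 ↦ 3^3 + 3|_3 = 30 ⇒ 29
(1) 29|_3 = 3^3 + 2 ↦ 4^4 + 2|_4 = 258 ⇒ 257
(2) 257|_4 = 4^4 + 1 ↦ 5^5 + 1|_5 = 3126 ⇒ 3125
(3) 3125|_5 = 5^5 ↦ 6^6|_6 = 46656 ⇒ 46655
(4) 46655|_6 = 5·6^5 + 5·6^4 + 5·6^3 + 5·6^2 + 5·6 + 5 ↦ 5·7^5 + 5·7^4 + 5·7^3 + 5·7^2 + 5·7 + 5|_7 = 98040 ⇒ 98039
(5) 98039|_7 = 5·7^5 + 5·7^4 + 5·7^3 + 5·7^2 + 5·7 + 4 ↦ 5·8^5 + 5·8^4 + 5·8^3 + 5·8^2 + 5·8 + 4|_8 = 187244 ⇒ 187243
(6) 187243|_8 = 5·8^5 + 5·8^4 + 5·8^3 + 5·8^2 + 5·8 + 3 ↦ 5·9^5 + 5·9^4 + 5·9^3 + 5·9^2 + 5·9 + 3|_9 = 332148 ⇒ 332147
(7) 332147|_9 = 5·9^5 + 5·9^4 + 5·9^3 + 5·9^2 + 5·9 + 2 ↦ 5·10^5 + 5·10^4 + 5·10^3 + 5·10^2 + 5·10 + 2|_10 = 555552 ⇒ 555551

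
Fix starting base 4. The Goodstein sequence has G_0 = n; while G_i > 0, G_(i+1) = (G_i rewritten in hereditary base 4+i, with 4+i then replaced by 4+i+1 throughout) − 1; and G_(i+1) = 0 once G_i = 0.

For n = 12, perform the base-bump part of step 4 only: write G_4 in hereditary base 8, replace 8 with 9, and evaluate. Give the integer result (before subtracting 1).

19

base 4: 12 = 3·4; at 5: 3·5 = 15; next = 14
base 5: 14 = 2·5 + 4; at 6: 2·6 + 4 = 16; next = 15
base 6: 15 = 2·6 + 3; at 7: 2·7 + 3 = 17; next = 16
base 7: 16 = 2·7 + 2; at 8: 2·8 + 2 = 18; next = 17
base 8: 17 = 2·8 + 1; at 9: 2·9 + 1 = 19; next = 18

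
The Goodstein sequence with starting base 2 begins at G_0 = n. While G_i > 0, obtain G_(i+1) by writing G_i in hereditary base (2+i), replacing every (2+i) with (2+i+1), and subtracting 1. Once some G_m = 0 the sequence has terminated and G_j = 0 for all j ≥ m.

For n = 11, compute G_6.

134217727

[0] 11 ≡ 2^(2 + 1) + 2 + 1 (base 2). Lift 3: 85. −1: 84.
[1] 84 ≡ 3^(3 + 1) + 3 (base 3). Lift 4: 1028. −1: 1027.
[2] 1027 ≡ 4^(4 + 1) + 3 (base 4). Lift 5: 15628. −1: 15627.
[3] 15627 ≡ 5^(5 + 1) + 2 (base 5). Lift 6: 279938. −1: 279937.
[4] 279937 ≡ 6^(6 + 1) + 1 (base 6). Lift 7: 5764802. −1: 5764801.
[5] 5764801 ≡ 7^(7 + 1) (base 7). Lift 8: 134217728. −1: 134217727.
[6] 134217727 ≡ 7·8^8 + 7·8^7 + 7·8^6 + 7·8^5 + 7·8^4 + 7·8^3 + 7·8^2 + 7·8 + 7 (base 8). Lift 9: 2749609303. −1: 2749609302.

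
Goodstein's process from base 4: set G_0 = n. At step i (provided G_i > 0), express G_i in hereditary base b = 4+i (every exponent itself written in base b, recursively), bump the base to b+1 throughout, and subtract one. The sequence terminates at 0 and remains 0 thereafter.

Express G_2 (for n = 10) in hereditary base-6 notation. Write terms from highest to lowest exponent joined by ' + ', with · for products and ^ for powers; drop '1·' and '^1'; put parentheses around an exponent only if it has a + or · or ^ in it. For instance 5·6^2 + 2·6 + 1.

G_0 = 10. HB_4(10) = 2·4 + 2. Bump = 12. G_1 = 11.
G_1 = 11. HB_5(11) = 2·5 + 1. Bump = 13. G_2 = 12.
G_2 = 12. HB_6(12) = 2·6. Bump = 14. G_3 = 13.

2·6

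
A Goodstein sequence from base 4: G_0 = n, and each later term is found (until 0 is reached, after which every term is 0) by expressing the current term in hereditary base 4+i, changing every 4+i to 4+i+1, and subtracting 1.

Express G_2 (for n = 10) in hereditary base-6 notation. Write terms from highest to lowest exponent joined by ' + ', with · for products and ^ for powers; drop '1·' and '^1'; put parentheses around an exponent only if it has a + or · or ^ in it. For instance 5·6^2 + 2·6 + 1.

2·6

G_0 = 10. HB_4(10) = 2·4 + 2. Bump = 12. G_1 = 11.
G_1 = 11. HB_5(11) = 2·5 + 1. Bump = 13. G_2 = 12.
G_2 = 12. HB_6(12) = 2·6. Bump = 14. G_3 = 13.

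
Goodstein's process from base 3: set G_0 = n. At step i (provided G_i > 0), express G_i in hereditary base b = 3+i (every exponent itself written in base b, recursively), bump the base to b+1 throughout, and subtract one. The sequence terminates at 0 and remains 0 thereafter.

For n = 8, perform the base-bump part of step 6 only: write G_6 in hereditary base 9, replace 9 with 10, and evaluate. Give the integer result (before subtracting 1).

base 3: 8 = 2·3 + 2; at 4: 2·4 + 2 = 10; next = 9
base 4: 9 = 2·4 + 1; at 5: 2·5 + 1 = 11; next = 10
base 5: 10 = 2·5; at 6: 2·6 = 12; next = 11
base 6: 11 = 6 + 5; at 7: 7 + 5 = 12; next = 11
base 7: 11 = 7 + 4; at 8: 8 + 4 = 12; next = 11
base 8: 11 = 8 + 3; at 9: 9 + 3 = 12; next = 11
base 9: 11 = 9 + 2; at 10: 10 + 2 = 12; next = 11

12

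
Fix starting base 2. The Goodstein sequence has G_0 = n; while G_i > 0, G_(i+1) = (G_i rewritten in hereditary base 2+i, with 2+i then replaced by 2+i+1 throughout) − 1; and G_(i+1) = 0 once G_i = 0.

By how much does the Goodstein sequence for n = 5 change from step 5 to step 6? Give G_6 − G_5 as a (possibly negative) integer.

[0] 5 ≡ 2^2 + 1 (base 2). Lift 3: 28. −1: 27.
[1] 27 ≡ 3^3 (base 3). Lift 4: 256. −1: 255.
[2] 255 ≡ 3·4^3 + 3·4^2 + 3·4 + 3 (base 4). Lift 5: 468. −1: 467.
[3] 467 ≡ 3·5^3 + 3·5^2 + 3·5 + 2 (base 5). Lift 6: 776. −1: 775.
[4] 775 ≡ 3·6^3 + 3·6^2 + 3·6 + 1 (base 6). Lift 7: 1198. −1: 1197.
[5] 1197 ≡ 3·7^3 + 3·7^2 + 3·7 (base 7). Lift 8: 1752. −1: 1751.

554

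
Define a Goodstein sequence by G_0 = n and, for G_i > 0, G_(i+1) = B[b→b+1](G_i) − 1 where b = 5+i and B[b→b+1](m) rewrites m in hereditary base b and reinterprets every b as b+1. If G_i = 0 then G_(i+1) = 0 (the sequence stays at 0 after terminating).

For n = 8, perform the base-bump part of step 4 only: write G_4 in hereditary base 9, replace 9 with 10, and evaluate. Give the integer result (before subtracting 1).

8

[0] 8 ≡ 5 + 3 (base 5). Lift 6: 9. −1: 8.
[1] 8 ≡ 6 + 2 (base 6). Lift 7: 9. −1: 8.
[2] 8 ≡ 7 + 1 (base 7). Lift 8: 9. −1: 8.
[3] 8 ≡ 8 (base 8). Lift 9: 9. −1: 8.
[4] 8 ≡ 8 (base 9). Lift 10: 8. −1: 7.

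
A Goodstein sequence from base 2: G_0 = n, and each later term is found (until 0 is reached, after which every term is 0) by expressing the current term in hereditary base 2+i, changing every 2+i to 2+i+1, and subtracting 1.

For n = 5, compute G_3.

467

5 —HB2→ 2^2 + 1 —bump→ 3^3 + 1 = 28 —(−1)→ 27
27 —HB3→ 3^3 —bump→ 4^4 = 256 —(−1)→ 255
255 —HB4→ 3·4^3 + 3·4^2 + 3·4 + 3 —bump→ 3·5^3 + 3·5^2 + 3·5 + 3 = 468 —(−1)→ 467
467 —HB5→ 3·5^3 + 3·5^2 + 3·5 + 2 —bump→ 3·6^3 + 3·6^2 + 3·6 + 2 = 776 —(−1)→ 775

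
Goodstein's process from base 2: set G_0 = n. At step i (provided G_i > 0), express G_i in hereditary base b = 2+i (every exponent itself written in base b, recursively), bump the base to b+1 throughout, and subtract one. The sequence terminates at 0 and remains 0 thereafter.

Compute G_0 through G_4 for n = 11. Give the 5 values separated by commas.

step 0: 11 = 2^(2 + 1) + 2 + 1; sub 3 for 2: 3^(3 + 1) + 3 + 1; = 85; G_1 = 85−1 = 84
step 1: 84 = 3^(3 + 1) + 3; sub 4 for 3: 4^(4 + 1) + 4; = 1028; G_2 = 1028−1 = 1027
step 2: 1027 = 4^(4 + 1) + 3; sub 5 for 4: 5^(5 + 1) + 3; = 15628; G_3 = 15628−1 = 15627
step 3: 15627 = 5^(5 + 1) + 2; sub 6 for 5: 6^(6 + 1) + 2; = 279938; G_4 = 279938−1 = 279937

11, 84, 1027, 15627, 279937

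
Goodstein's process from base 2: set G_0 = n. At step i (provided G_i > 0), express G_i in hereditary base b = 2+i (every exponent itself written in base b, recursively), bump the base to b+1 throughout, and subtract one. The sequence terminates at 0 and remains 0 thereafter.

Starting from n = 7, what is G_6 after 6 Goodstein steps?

16777215

[0] 7 ≡ 2^2 + 2 + 1 (base 2). Lift 3: 31. −1: 30.
[1] 30 ≡ 3^3 + 3 (base 3). Lift 4: 260. −1: 259.
[2] 259 ≡ 4^4 + 3 (base 4). Lift 5: 3128. −1: 3127.
[3] 3127 ≡ 5^5 + 2 (base 5). Lift 6: 46658. −1: 46657.
[4] 46657 ≡ 6^6 + 1 (base 6). Lift 7: 823544. −1: 823543.
[5] 823543 ≡ 7^7 (base 7). Lift 8: 16777216. −1: 16777215.
[6] 16777215 ≡ 7·8^7 + 7·8^6 + 7·8^5 + 7·8^4 + 7·8^3 + 7·8^2 + 7·8 + 7 (base 8). Lift 9: 37665880. −1: 37665879.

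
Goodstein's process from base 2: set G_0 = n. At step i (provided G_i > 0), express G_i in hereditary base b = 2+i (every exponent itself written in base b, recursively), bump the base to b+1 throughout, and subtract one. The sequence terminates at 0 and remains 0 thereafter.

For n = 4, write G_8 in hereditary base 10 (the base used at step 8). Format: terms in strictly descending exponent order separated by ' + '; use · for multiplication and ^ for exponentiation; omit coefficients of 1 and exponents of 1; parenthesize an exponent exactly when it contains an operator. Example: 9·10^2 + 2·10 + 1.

step 0: 4 = 2^2; sub 3 for 2: 3^3; = 27; G_1 = 27−1 = 26
step 1: 26 = 2·3^2 + 2·3 + 2; sub 4 for 3: 2·4^2 + 2·4 + 2; = 42; G_2 = 42−1 = 41
step 2: 41 = 2·4^2 + 2·4 + 1; sub 5 for 4: 2·5^2 + 2·5 + 1; = 61; G_3 = 61−1 = 60
step 3: 60 = 2·5^2 + 2·5; sub 6 for 5: 2·6^2 + 2·6; = 84; G_4 = 84−1 = 83
step 4: 83 = 2·6^2 + 6 + 5; sub 7 for 6: 2·7^2 + 7 + 5; = 110; G_5 = 110−1 = 109
step 5: 109 = 2·7^2 + 7 + 4; sub 8 for 7: 2·8^2 + 8 + 4; = 140; G_6 = 140−1 = 139
step 6: 139 = 2·8^2 + 8 + 3; sub 9 for 8: 2·9^2 + 9 + 3; = 174; G_7 = 174−1 = 173
step 7: 173 = 2·9^2 + 9 + 2; sub 10 for 9: 2·10^2 + 10 + 2; = 212; G_8 = 212−1 = 211
step 8: 211 = 2·10^2 + 10 + 1; sub 11 for 10: 2·11^2 + 11 + 1; = 254; G_9 = 254−1 = 253

2·10^2 + 10 + 1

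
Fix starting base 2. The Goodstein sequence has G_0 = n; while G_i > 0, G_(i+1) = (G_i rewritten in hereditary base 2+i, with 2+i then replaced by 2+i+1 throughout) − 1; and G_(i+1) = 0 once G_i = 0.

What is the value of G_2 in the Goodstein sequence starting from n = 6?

257

[0] 6 ≡ 2^2 + 2 (base 2). Lift 3: 30. −1: 29.
[1] 29 ≡ 3^3 + 2 (base 3). Lift 4: 258. −1: 257.
[2] 257 ≡ 4^4 + 1 (base 4). Lift 5: 3126. −1: 3125.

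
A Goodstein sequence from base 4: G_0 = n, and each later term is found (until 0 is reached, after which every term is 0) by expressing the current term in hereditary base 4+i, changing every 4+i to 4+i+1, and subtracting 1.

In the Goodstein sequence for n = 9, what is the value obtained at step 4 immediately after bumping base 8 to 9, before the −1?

G_0 = 9. HB_4(9) = 2·4 + 1. Bump = 11. G_1 = 10.
G_1 = 10. HB_5(10) = 2·5. Bump = 12. G_2 = 11.
G_2 = 11. HB_6(11) = 6 + 5. Bump = 12. G_3 = 11.
G_3 = 11. HB_7(11) = 7 + 4. Bump = 12. G_4 = 11.

12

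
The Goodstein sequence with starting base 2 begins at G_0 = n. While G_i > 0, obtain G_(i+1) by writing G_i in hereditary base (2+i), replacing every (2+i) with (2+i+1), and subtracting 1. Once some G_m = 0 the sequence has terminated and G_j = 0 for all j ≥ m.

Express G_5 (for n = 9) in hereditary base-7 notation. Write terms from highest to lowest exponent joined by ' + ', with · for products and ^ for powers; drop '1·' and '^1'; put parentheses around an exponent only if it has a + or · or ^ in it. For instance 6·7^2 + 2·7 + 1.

9 —HB2→ 2^(2 + 1) + 1 —bump→ 3^(3 + 1) + 1 = 82 —(−1)→ 81
81 —HB3→ 3^(3 + 1) —bump→ 4^(4 + 1) = 1024 —(−1)→ 1023
1023 —HB4→ 3·4^4 + 3·4^3 + 3·4^2 + 3·4 + 3 —bump→ 3·5^5 + 3·5^3 + 3·5^2 + 3·5 + 3 = 9843 —(−1)→ 9842
9842 —HB5→ 3·5^5 + 3·5^3 + 3·5^2 + 3·5 + 2 —bump→ 3·6^6 + 3·6^3 + 3·6^2 + 3·6 + 2 = 140744 —(−1)→ 140743
140743 —HB6→ 3·6^6 + 3·6^3 + 3·6^2 + 3·6 + 1 —bump→ 3·7^7 + 3·7^3 + 3·7^2 + 3·7 + 1 = 2471827 —(−1)→ 2471826
2471826 —HB7→ 3·7^7 + 3·7^3 + 3·7^2 + 3·7 —bump→ 3·8^8 + 3·8^3 + 3·8^2 + 3·8 = 50333400 —(−1)→ 50333399

3·7^7 + 3·7^3 + 3·7^2 + 3·7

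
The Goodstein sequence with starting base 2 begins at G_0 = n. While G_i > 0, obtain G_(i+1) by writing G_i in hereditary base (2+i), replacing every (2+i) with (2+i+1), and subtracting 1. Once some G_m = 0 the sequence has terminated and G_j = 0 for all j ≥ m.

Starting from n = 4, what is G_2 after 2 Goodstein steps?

G_0=4  [base 2] 2^2  →[2↦3]→  3^3 = 27  −1 ⇒ G_1=26
G_1=26  [base 3] 2·3^2 + 2·3 + 2  →[3↦4]→  2·4^2 + 2·4 + 2 = 42  −1 ⇒ G_2=41
G_2=41  [base 4] 2·4^2 + 2·4 + 1  →[4↦5]→  2·5^2 + 2·5 + 1 = 61  −1 ⇒ G_3=60

41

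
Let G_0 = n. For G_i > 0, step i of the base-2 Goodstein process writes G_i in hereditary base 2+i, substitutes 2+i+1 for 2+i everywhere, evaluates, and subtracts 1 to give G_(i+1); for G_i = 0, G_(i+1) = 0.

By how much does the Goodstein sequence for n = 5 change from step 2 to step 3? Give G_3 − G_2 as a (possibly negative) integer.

212

G_0=5  [base 2] 2^2 + 1  →[2↦3]→  3^3 + 1 = 28  −1 ⇒ G_1=27
G_1=27  [base 3] 3^3  →[3↦4]→  4^4 = 256  −1 ⇒ G_2=255
G_2=255  [base 4] 3·4^3 + 3·4^2 + 3·4 + 3  →[4↦5]→  3·5^3 + 3·5^2 + 3·5 + 3 = 468  −1 ⇒ G_3=467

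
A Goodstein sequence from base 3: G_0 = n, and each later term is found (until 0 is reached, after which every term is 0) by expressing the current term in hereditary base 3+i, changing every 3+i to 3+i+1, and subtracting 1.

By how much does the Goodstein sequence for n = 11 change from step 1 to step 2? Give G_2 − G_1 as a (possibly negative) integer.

8

(0) 11|_3 = 3^2 + 2 ↦ 4^2 + 2|_4 = 18 ⇒ 17
(1) 17|_4 = 4^2 + 1 ↦ 5^2 + 1|_5 = 26 ⇒ 25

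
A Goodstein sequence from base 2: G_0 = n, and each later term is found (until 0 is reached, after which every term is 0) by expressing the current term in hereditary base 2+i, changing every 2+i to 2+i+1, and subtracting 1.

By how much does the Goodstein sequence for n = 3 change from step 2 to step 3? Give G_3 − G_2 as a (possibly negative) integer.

-1

i=0: 3 = 2 + 1 (b=2); 2→3: 3 + 1 = 4; 4−1 = 3
i=1: 3 = 3 (b=3); 3→4: 4 = 4; 4−1 = 3
i=2: 3 = 3 (b=4); 4→5: 3 = 3; 3−1 = 2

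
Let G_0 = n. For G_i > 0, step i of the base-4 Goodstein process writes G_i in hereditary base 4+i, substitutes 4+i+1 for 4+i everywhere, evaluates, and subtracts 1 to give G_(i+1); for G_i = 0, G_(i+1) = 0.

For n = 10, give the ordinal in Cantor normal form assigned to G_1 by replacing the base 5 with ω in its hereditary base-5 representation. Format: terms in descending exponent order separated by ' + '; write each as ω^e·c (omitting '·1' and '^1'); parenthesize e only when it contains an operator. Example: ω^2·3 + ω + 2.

ω·2 + 1

i=0: 10 = 2·4 + 2 (b=4); 4→5: 2·5 + 2 = 12; 12−1 = 11
i=1: 11 = 2·5 + 1 (b=5); 5→6: 2·6 + 1 = 13; 13−1 = 12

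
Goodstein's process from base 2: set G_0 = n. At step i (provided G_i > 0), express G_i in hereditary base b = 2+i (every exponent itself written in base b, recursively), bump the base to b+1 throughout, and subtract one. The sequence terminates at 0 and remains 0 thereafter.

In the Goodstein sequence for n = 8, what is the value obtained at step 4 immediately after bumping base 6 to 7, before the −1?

1647196

step 0: 8 = 2^(2 + 1); sub 3 for 2: 3^(3 + 1); = 81; G_1 = 81−1 = 80
step 1: 80 = 2·3^3 + 2·3^2 + 2·3 + 2; sub 4 for 3: 2·4^4 + 2·4^2 + 2·4 + 2; = 554; G_2 = 554−1 = 553
step 2: 553 = 2·4^4 + 2·4^2 + 2·4 + 1; sub 5 for 4: 2·5^5 + 2·5^2 + 2·5 + 1; = 6311; G_3 = 6311−1 = 6310
step 3: 6310 = 2·5^5 + 2·5^2 + 2·5; sub 6 for 5: 2·6^6 + 2·6^2 + 2·6; = 93396; G_4 = 93396−1 = 93395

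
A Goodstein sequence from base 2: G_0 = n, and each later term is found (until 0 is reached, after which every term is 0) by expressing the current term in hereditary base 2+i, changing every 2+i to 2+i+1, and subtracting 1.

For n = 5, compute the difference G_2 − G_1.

(0) 5|_2 = 2^2 + 1 ↦ 3^3 + 1|_3 = 28 ⇒ 27
(1) 27|_3 = 3^3 ↦ 4^4|_4 = 256 ⇒ 255

228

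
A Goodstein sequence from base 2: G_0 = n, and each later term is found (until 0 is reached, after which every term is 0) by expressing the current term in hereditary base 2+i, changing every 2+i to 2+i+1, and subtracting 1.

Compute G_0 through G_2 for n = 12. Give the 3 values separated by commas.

G_0 = 12. HB_2(12) = 2^(2 + 1) + 2^2. Bump = 108. G_1 = 107.
G_1 = 107. HB_3(107) = 3^(3 + 1) + 2·3^2 + 2·3 + 2. Bump = 1066. G_2 = 1065.

12, 107, 1065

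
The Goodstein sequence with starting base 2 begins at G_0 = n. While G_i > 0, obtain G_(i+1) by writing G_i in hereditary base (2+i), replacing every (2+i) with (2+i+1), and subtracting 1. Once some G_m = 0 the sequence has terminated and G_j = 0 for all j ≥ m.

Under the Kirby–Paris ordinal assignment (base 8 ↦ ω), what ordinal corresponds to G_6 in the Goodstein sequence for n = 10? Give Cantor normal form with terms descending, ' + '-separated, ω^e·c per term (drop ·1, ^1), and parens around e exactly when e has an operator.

(0) 10|_2 = 2^(2 + 1) + 2 ↦ 3^(3 + 1) + 3|_3 = 84 ⇒ 83
(1) 83|_3 = 3^(3 + 1) + 2 ↦ 4^(4 + 1) + 2|_4 = 1026 ⇒ 1025
(2) 1025|_4 = 4^(4 + 1) + 1 ↦ 5^(5 + 1) + 1|_5 = 15626 ⇒ 15625
(3) 15625|_5 = 5^(5 + 1) ↦ 6^(6 + 1)|_6 = 279936 ⇒ 279935
(4) 279935|_6 = 5·6^6 + 5·6^5 + 5·6^4 + 5·6^3 + 5·6^2 + 5·6 + 5 ↦ 5·7^7 + 5·7^5 + 5·7^4 + 5·7^3 + 5·7^2 + 5·7 + 5|_7 = 4215755 ⇒ 4215754
(5) 4215754|_7 = 5·7^7 + 5·7^5 + 5·7^4 + 5·7^3 + 5·7^2 + 5·7 + 4 ↦ 5·8^8 + 5·8^5 + 5·8^4 + 5·8^3 + 5·8^2 + 5·8 + 4|_8 = 84073324 ⇒ 84073323

ω^ω·5 + ω^5·5 + ω^4·5 + ω^3·5 + ω^2·5 + ω·5 + 3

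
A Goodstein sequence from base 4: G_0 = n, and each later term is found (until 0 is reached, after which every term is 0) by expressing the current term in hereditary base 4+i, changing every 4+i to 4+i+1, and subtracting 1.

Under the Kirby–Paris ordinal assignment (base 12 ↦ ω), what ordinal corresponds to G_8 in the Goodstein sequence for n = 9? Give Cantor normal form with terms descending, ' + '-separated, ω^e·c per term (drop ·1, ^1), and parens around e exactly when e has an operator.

11

[0] 9 ≡ 2·4 + 1 (base 4). Lift 5: 11. −1: 10.
[1] 10 ≡ 2·5 (base 5). Lift 6: 12. −1: 11.
[2] 11 ≡ 6 + 5 (base 6). Lift 7: 12. −1: 11.
[3] 11 ≡ 7 + 4 (base 7). Lift 8: 12. −1: 11.
[4] 11 ≡ 8 + 3 (base 8). Lift 9: 12. −1: 11.
[5] 11 ≡ 9 + 2 (base 9). Lift 10: 12. −1: 11.
[6] 11 ≡ 10 + 1 (base 10). Lift 11: 12. −1: 11.
[7] 11 ≡ 11 (base 11). Lift 12: 12. −1: 11.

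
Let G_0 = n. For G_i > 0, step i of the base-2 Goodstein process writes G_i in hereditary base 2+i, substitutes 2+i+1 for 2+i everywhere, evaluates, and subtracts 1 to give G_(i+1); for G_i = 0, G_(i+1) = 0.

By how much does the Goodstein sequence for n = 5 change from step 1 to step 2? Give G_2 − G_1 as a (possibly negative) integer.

228

(0) 5|_2 = 2^2 + 1 ↦ 3^3 + 1|_3 = 28 ⇒ 27
(1) 27|_3 = 3^3 ↦ 4^4|_4 = 256 ⇒ 255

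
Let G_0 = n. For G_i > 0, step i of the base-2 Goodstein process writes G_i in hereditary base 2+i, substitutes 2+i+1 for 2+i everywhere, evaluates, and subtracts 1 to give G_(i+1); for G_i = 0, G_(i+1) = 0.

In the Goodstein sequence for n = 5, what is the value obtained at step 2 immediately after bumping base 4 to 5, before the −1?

G_0 = 5. HB_2(5) = 2^2 + 1. Bump = 28. G_1 = 27.
G_1 = 27. HB_3(27) = 3^3. Bump = 256. G_2 = 255.
G_2 = 255. HB_4(255) = 3·4^3 + 3·4^2 + 3·4 + 3. Bump = 468. G_3 = 467.

468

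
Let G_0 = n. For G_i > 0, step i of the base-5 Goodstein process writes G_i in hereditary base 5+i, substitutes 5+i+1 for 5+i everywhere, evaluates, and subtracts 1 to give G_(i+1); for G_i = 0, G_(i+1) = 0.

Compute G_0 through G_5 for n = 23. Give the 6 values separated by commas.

23, 26, 29, 32, 35, 37

base 5: 23 = 4·5 + 3; at 6: 4·6 + 3 = 27; next = 26
base 6: 26 = 4·6 + 2; at 7: 4·7 + 2 = 30; next = 29
base 7: 29 = 4·7 + 1; at 8: 4·8 + 1 = 33; next = 32
base 8: 32 = 4·8; at 9: 4·9 = 36; next = 35
base 9: 35 = 3·9 + 8; at 10: 3·10 + 8 = 38; next = 37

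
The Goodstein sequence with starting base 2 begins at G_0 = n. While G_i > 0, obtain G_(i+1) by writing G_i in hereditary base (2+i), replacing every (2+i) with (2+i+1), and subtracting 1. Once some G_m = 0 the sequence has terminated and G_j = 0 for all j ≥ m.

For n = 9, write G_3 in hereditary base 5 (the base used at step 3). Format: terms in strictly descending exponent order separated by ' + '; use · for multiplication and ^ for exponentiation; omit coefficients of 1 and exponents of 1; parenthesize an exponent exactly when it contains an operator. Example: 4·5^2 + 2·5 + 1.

i=0: 9 = 2^(2 + 1) + 1 (b=2); 2→3: 3^(3 + 1) + 1 = 82; 82−1 = 81
i=1: 81 = 3^(3 + 1) (b=3); 3→4: 4^(4 + 1) = 1024; 1024−1 = 1023
i=2: 1023 = 3·4^4 + 3·4^3 + 3·4^2 + 3·4 + 3 (b=4); 4→5: 3·5^5 + 3·5^3 + 3·5^2 + 3·5 + 3 = 9843; 9843−1 = 9842
i=3: 9842 = 3·5^5 + 3·5^3 + 3·5^2 + 3·5 + 2 (b=5); 5→6: 3·6^6 + 3·6^3 + 3·6^2 + 3·6 + 2 = 140744; 140744−1 = 140743

3·5^5 + 3·5^3 + 3·5^2 + 3·5 + 2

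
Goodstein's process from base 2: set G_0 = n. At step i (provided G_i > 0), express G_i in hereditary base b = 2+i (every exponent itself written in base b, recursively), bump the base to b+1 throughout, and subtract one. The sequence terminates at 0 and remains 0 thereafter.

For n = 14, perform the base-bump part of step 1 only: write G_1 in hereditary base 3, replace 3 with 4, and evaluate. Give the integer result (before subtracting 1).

1282

[0] 14 ≡ 2^(2 + 1) + 2^2 + 2 (base 2). Lift 3: 111. −1: 110.
[1] 110 ≡ 3^(3 + 1) + 3^3 + 2 (base 3). Lift 4: 1282. −1: 1281.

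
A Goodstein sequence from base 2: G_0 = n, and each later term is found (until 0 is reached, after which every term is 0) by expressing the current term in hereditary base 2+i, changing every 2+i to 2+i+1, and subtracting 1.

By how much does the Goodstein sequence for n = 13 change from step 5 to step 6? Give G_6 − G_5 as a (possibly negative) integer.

128453481

G_0=13  [base 2] 2^(2 + 1) + 2^2 + 1  →[2↦3]→  3^(3 + 1) + 3^3 + 1 = 109  −1 ⇒ G_1=108
G_1=108  [base 3] 3^(3 + 1) + 3^3  →[3↦4]→  4^(4 + 1) + 4^4 = 1280  −1 ⇒ G_2=1279
G_2=1279  [base 4] 4^(4 + 1) + 3·4^3 + 3·4^2 + 3·4 + 3  →[4↦5]→  5^(5 + 1) + 3·5^3 + 3·5^2 + 3·5 + 3 = 16093  −1 ⇒ G_3=16092
G_3=16092  [base 5] 5^(5 + 1) + 3·5^3 + 3·5^2 + 3·5 + 2  →[5↦6]→  6^(6 + 1) + 3·6^3 + 3·6^2 + 3·6 + 2 = 280712  −1 ⇒ G_4=280711
G_4=280711  [base 6] 6^(6 + 1) + 3·6^3 + 3·6^2 + 3·6 + 1  →[6↦7]→  7^(7 + 1) + 3·7^3 + 3·7^2 + 3·7 + 1 = 5765999  −1 ⇒ G_5=5765998
G_5=5765998  [base 7] 7^(7 + 1) + 3·7^3 + 3·7^2 + 3·7  →[7↦8]→  8^(8 + 1) + 3·8^3 + 3·8^2 + 3·8 = 134219480  −1 ⇒ G_6=134219479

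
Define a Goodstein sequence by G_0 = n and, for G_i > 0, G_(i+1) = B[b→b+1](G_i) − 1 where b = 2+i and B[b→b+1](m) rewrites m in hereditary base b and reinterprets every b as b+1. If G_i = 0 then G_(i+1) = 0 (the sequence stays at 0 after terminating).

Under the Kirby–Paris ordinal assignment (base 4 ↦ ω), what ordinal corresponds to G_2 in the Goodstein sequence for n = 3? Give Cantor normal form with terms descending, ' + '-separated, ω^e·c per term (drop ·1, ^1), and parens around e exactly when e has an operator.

3

G_0=3  [base 2] 2 + 1  →[2↦3]→  3 + 1 = 4  −1 ⇒ G_1=3
G_1=3  [base 3] 3  →[3↦4]→  4 = 4  −1 ⇒ G_2=3
G_2=3  [base 4] 3  →[4↦5]→  3 = 3  −1 ⇒ G_3=2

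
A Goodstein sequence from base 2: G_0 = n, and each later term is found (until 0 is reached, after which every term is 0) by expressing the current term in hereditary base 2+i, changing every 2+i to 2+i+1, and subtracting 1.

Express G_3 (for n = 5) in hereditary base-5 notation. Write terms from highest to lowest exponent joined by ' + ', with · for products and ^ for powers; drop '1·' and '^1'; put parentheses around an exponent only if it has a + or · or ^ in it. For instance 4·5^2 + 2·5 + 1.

3·5^3 + 3·5^2 + 3·5 + 2

[0] 5 ≡ 2^2 + 1 (base 2). Lift 3: 28. −1: 27.
[1] 27 ≡ 3^3 (base 3). Lift 4: 256. −1: 255.
[2] 255 ≡ 3·4^3 + 3·4^2 + 3·4 + 3 (base 4). Lift 5: 468. −1: 467.
[3] 467 ≡ 3·5^3 + 3·5^2 + 3·5 + 2 (base 5). Lift 6: 776. −1: 775.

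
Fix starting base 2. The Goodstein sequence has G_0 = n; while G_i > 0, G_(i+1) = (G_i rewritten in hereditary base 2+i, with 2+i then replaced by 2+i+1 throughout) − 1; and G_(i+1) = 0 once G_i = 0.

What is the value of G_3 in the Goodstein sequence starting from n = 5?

i=0: 5 = 2^2 + 1 (b=2); 2→3: 3^3 + 1 = 28; 28−1 = 27
i=1: 27 = 3^3 (b=3); 3→4: 4^4 = 256; 256−1 = 255
i=2: 255 = 3·4^3 + 3·4^2 + 3·4 + 3 (b=4); 4→5: 3·5^3 + 3·5^2 + 3·5 + 3 = 468; 468−1 = 467
i=3: 467 = 3·5^3 + 3·5^2 + 3·5 + 2 (b=5); 5→6: 3·6^3 + 3·6^2 + 3·6 + 2 = 776; 776−1 = 775

467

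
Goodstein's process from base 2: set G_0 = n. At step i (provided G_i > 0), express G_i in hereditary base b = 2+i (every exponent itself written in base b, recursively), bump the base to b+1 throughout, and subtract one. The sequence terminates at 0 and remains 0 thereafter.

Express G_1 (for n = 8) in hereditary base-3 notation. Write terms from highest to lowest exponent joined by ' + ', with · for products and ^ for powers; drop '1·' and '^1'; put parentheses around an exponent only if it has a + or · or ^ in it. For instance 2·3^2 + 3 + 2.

8 —HB2→ 2^(2 + 1) —bump→ 3^(3 + 1) = 81 —(−1)→ 80
80 —HB3→ 2·3^3 + 2·3^2 + 2·3 + 2 —bump→ 2·4^4 + 2·4^2 + 2·4 + 2 = 554 —(−1)→ 553

2·3^3 + 2·3^2 + 2·3 + 2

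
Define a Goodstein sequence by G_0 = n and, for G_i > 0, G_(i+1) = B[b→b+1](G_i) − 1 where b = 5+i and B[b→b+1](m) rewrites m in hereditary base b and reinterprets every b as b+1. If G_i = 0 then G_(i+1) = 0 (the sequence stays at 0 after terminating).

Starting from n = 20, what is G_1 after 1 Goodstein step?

step 0: 20 = 4·5; sub 6 for 5: 4·6; = 24; G_1 = 24−1 = 23
step 1: 23 = 3·6 + 5; sub 7 for 6: 3·7 + 5; = 26; G_2 = 26−1 = 25

23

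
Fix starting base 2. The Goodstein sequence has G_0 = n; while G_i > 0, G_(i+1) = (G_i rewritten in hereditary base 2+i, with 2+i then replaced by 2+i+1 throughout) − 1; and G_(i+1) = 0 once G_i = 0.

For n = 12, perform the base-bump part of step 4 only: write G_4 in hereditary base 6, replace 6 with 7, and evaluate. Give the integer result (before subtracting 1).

5764911

i=0: 12 = 2^(2 + 1) + 2^2 (b=2); 2→3: 3^(3 + 1) + 3^3 = 108; 108−1 = 107
i=1: 107 = 3^(3 + 1) + 2·3^2 + 2·3 + 2 (b=3); 3→4: 4^(4 + 1) + 2·4^2 + 2·4 + 2 = 1066; 1066−1 = 1065
i=2: 1065 = 4^(4 + 1) + 2·4^2 + 2·4 + 1 (b=4); 4→5: 5^(5 + 1) + 2·5^2 + 2·5 + 1 = 15686; 15686−1 = 15685
i=3: 15685 = 5^(5 + 1) + 2·5^2 + 2·5 (b=5); 5→6: 6^(6 + 1) + 2·6^2 + 2·6 = 280020; 280020−1 = 280019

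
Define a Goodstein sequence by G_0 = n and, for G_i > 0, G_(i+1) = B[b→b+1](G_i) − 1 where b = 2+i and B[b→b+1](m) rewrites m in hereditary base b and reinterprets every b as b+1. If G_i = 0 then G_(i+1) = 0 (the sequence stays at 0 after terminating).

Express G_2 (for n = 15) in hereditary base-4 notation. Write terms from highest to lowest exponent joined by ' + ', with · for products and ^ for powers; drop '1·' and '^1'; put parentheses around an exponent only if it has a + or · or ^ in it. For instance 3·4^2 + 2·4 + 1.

i=0: 15 = 2^(2 + 1) + 2^2 + 2 + 1 (b=2); 2→3: 3^(3 + 1) + 3^3 + 3 + 1 = 112; 112−1 = 111
i=1: 111 = 3^(3 + 1) + 3^3 + 3 (b=3); 3→4: 4^(4 + 1) + 4^4 + 4 = 1284; 1284−1 = 1283

4^(4 + 1) + 4^4 + 3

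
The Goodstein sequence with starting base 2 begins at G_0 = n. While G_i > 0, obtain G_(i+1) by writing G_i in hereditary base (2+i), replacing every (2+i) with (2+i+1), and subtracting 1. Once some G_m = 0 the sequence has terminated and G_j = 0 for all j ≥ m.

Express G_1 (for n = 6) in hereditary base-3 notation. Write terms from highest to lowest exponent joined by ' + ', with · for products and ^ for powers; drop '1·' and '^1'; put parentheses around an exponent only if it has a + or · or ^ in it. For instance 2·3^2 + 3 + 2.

3^3 + 2

(0) 6|_2 = 2^2 + 2 ↦ 3^3 + 3|_3 = 30 ⇒ 29
(1) 29|_3 = 3^3 + 2 ↦ 4^4 + 2|_4 = 258 ⇒ 257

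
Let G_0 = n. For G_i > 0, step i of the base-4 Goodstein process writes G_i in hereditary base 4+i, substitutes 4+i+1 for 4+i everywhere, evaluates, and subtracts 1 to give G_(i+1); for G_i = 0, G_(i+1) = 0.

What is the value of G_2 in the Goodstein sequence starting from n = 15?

19

step 0: 15 = 3·4 + 3; sub 5 for 4: 3·5 + 3; = 18; G_1 = 18−1 = 17
step 1: 17 = 3·5 + 2; sub 6 for 5: 3·6 + 2; = 20; G_2 = 20−1 = 19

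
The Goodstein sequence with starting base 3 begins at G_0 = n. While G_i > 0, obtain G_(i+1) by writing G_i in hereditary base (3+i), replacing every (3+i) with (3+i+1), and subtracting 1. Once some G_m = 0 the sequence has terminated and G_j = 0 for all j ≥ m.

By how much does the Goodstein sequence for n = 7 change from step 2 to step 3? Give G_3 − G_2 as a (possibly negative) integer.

i=0: 7 = 2·3 + 1 (b=3); 3→4: 2·4 + 1 = 9; 9−1 = 8
i=1: 8 = 2·4 (b=4); 4→5: 2·5 = 10; 10−1 = 9
i=2: 9 = 5 + 4 (b=5); 5→6: 6 + 4 = 10; 10−1 = 9

0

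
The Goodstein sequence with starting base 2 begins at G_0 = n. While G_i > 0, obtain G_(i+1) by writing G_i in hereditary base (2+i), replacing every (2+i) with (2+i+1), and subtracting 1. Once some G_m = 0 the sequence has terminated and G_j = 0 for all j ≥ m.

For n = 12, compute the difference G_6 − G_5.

12 —HB2→ 2^(2 + 1) + 2^2 —bump→ 3^(3 + 1) + 3^3 = 108 —(−1)→ 107
107 —HB3→ 3^(3 + 1) + 2·3^2 + 2·3 + 2 —bump→ 4^(4 + 1) + 2·4^2 + 2·4 + 2 = 1066 —(−1)→ 1065
1065 —HB4→ 4^(4 + 1) + 2·4^2 + 2·4 + 1 —bump→ 5^(5 + 1) + 2·5^2 + 2·5 + 1 = 15686 —(−1)→ 15685
15685 —HB5→ 5^(5 + 1) + 2·5^2 + 2·5 —bump→ 6^(6 + 1) + 2·6^2 + 2·6 = 280020 —(−1)→ 280019
280019 —HB6→ 6^(6 + 1) + 2·6^2 + 6 + 5 —bump→ 7^(7 + 1) + 2·7^2 + 7 + 5 = 5764911 —(−1)→ 5764910
5764910 —HB7→ 7^(7 + 1) + 2·7^2 + 7 + 4 —bump→ 8^(8 + 1) + 2·8^2 + 8 + 4 = 134217868 —(−1)→ 134217867

128452957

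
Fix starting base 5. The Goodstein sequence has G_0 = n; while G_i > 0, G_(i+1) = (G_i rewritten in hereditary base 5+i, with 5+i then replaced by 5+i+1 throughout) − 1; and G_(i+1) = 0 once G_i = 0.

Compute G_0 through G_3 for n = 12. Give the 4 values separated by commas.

G_0=12  [base 5] 2·5 + 2  →[5↦6]→  2·6 + 2 = 14  −1 ⇒ G_1=13
G_1=13  [base 6] 2·6 + 1  →[6↦7]→  2·7 + 1 = 15  −1 ⇒ G_2=14
G_2=14  [base 7] 2·7  →[7↦8]→  2·8 = 16  −1 ⇒ G_3=15

12, 13, 14, 15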